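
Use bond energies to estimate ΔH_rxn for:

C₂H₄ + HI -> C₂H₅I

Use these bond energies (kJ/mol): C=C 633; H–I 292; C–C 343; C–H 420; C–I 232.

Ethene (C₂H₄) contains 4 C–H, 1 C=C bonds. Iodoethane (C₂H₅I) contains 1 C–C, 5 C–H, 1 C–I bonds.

ΔH ≈ −70 kJ

Bonds broken (reactants):
  C–H: 4 × 420 = 1680
  C=C: 1 × 633 = 633
  H–I: 1 × 292 = 292
  Σ(broken) = 2605 kJ
Bonds formed (products):
  C–C: 1 × 343 = 343
  C–H: 5 × 420 = 2100
  C–I: 1 × 232 = 232
  Σ(formed) = 2675 kJ
ΔH = Σ(broken) − Σ(formed) = 2605 − 2675 = −70 kJ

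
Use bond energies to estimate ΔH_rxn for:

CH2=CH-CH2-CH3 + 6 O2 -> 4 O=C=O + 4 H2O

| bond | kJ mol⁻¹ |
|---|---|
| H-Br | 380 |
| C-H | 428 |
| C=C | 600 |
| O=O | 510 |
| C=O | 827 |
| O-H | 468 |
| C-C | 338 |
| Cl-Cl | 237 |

ΔH ≈ −2600 kJ

Bonds broken (reactants):
  C-C: 2 × 338 = 676
  C-H: 8 × 428 = 3424
  C=C: 1 × 600 = 600
  O=O: 6 × 510 = 3060
  Σ(broken) = 7760 kJ
Bonds formed (products):
  C=O: 8 × 827 = 6616
  O-H: 8 × 468 = 3744
  Σ(formed) = 10360 kJ
ΔH = Σ(broken) − Σ(formed) = 7760 − 10360 = −2600 kJ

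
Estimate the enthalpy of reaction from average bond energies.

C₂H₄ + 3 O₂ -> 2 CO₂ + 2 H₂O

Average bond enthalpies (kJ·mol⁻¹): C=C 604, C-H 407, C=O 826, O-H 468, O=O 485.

Bonds broken (reactants):
  C-H: 4 × 407 = 1628
  C=C: 1 × 604 = 604
  O=O: 3 × 485 = 1455
  Σ(broken) = 3687 kJ
Bonds formed (products):
  C=O: 4 × 826 = 3304
  O-H: 4 × 468 = 1872
  Σ(formed) = 5176 kJ
ΔH = Σ(broken) − Σ(formed) = 3687 − 5176 = −1489 kJ

ΔH ≈ −1489 kJ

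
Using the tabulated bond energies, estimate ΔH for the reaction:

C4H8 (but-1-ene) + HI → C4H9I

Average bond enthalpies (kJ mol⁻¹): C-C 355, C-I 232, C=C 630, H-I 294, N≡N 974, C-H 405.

ΔH ≈ −68 kJ

Bonds broken (reactants):
  C-C: 2 × 355 = 710
  C-H: 8 × 405 = 3240
  C=C: 1 × 630 = 630
  H-I: 1 × 294 = 294
  Σ(broken) = 4874 kJ
Bonds formed (products):
  C-C: 3 × 355 = 1065
  C-H: 9 × 405 = 3645
  C-I: 1 × 232 = 232
  Σ(formed) = 4942 kJ
ΔH = Σ(broken) − Σ(formed) = 4874 − 4942 = −68 kJ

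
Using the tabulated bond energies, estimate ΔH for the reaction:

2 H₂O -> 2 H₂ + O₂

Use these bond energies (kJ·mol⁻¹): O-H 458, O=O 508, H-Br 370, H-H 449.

Bonds broken (reactants):
  O-H: 4 × 458 = 1832
  Σ(broken) = 1832 kJ
Bonds formed (products):
  H-H: 2 × 449 = 898
  O=O: 1 × 508 = 508
  Σ(formed) = 1406 kJ
ΔH = Σ(broken) − Σ(formed) = 1832 − 1406 = +426 kJ

ΔH ≈ +426 kJ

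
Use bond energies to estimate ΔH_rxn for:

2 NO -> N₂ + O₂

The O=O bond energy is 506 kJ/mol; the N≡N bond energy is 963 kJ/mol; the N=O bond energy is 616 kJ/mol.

ΔH ≈ −237 kJ

Bonds broken (reactants):
  N=O: 2 × 616 = 1232
  Σ(broken) = 1232 kJ
Bonds formed (products):
  N≡N: 1 × 963 = 963
  O=O: 1 × 506 = 506
  Σ(formed) = 1469 kJ
ΔH = Σ(broken) − Σ(formed) = 1232 − 1469 = −237 kJ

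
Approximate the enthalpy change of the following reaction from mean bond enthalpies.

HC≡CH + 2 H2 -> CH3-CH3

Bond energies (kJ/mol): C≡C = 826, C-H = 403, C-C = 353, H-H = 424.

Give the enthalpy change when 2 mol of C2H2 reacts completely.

Bonds broken (reactants):
  C≡C: 1 × 826 = 826
  C-H: 2 × 403 = 806
  H-H: 2 × 424 = 848
  Σ(broken) = 2480 kJ
Bonds formed (products):
  C-C: 1 × 353 = 353
  C-H: 6 × 403 = 2418
  Σ(formed) = 2771 kJ
ΔH = Σ(broken) − Σ(formed) = 2480 − 2771 = −291 kJ
For 2× the reaction as written: 2 × (−291) = −582 kJ

ΔH = −582 kJ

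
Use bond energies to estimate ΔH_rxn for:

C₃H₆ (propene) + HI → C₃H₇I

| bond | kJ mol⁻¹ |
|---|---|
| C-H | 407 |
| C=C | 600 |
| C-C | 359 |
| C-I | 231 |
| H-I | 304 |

Bonds broken (reactants):
  C-C: 1 × 359 = 359
  C-H: 6 × 407 = 2442
  C=C: 1 × 600 = 600
  H-I: 1 × 304 = 304
  Σ(broken) = 3705 kJ
Bonds formed (products):
  C-C: 2 × 359 = 718
  C-H: 7 × 407 = 2849
  C-I: 1 × 231 = 231
  Σ(formed) = 3798 kJ
ΔH = Σ(broken) − Σ(formed) = 3705 − 3798 = −93 kJ

ΔH ≈ −93 kJ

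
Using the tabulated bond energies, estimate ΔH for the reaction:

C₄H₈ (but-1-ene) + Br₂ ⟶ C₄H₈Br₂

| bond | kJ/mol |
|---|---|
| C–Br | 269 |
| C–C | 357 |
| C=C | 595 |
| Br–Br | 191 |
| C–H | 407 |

ΔH ≈ −109 kJ

Bonds broken (reactants):
  Br–Br: 1 × 191 = 191
  C–C: 2 × 357 = 714
  C–H: 8 × 407 = 3256
  C=C: 1 × 595 = 595
  Σ(broken) = 4756 kJ
Bonds formed (products):
  C–Br: 2 × 269 = 538
  C–C: 3 × 357 = 1071
  C–H: 8 × 407 = 3256
  Σ(formed) = 4865 kJ
ΔH = Σ(broken) − Σ(formed) = 4756 − 4865 = −109 kJ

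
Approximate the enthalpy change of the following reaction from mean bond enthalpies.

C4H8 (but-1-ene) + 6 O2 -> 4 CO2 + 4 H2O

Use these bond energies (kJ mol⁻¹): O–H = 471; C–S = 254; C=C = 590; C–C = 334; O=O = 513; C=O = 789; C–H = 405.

ΔH ≈ −2504 kJ

Bonds broken (reactants):
  C–C: 2 × 334 = 668
  C–H: 8 × 405 = 3240
  C=C: 1 × 590 = 590
  O=O: 6 × 513 = 3078
  Σ(broken) = 7576 kJ
Bonds formed (products):
  C=O: 8 × 789 = 6312
  O–H: 8 × 471 = 3768
  Σ(formed) = 10080 kJ
ΔH = Σ(broken) − Σ(formed) = 7576 − 10080 = −2504 kJ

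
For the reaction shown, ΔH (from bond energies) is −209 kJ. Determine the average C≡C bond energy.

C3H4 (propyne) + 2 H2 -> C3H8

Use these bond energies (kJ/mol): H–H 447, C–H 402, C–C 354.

Let D be the C≡C bond energy.
Σ(broken) = 1×D + 1×354 + 4×402 + 2×447 = 2856 + D
Σ(formed) = 2×354 + 8×402 = 3924
ΔH = Σ(broken) − Σ(formed) = (2856 + D) − (3924) = −1068 + D
Setting this equal to −209 kJ gives D = 859 kJ/mol.

D(C≡C) ≈ 859 kJ/mol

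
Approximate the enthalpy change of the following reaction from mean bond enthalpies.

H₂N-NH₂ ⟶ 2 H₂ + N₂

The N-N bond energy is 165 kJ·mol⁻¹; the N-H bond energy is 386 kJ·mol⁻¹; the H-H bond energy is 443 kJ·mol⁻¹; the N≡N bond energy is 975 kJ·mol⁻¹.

Bonds broken (reactants):
  N-H: 4 × 386 = 1544
  N-N: 1 × 165 = 165
  Σ(broken) = 1709 kJ
Bonds formed (products):
  H-H: 2 × 443 = 886
  N≡N: 1 × 975 = 975
  Σ(formed) = 1861 kJ
ΔH = Σ(broken) − Σ(formed) = 1709 − 1861 = −152 kJ

ΔH ≈ −152 kJ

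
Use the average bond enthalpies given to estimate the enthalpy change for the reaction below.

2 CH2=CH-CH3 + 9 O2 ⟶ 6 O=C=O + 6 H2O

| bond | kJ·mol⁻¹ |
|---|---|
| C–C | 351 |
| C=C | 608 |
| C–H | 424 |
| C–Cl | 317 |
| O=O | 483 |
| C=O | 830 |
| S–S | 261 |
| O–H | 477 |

ΔH ≈ −4331 kJ

Bonds broken (reactants):
  C–C: 2 × 351 = 702
  C–H: 12 × 424 = 5088
  C=C: 2 × 608 = 1216
  O=O: 9 × 483 = 4347
  Σ(broken) = 11353 kJ
Bonds formed (products):
  C=O: 12 × 830 = 9960
  O–H: 12 × 477 = 5724
  Σ(formed) = 15684 kJ
ΔH = Σ(broken) − Σ(formed) = 11353 − 15684 = −4331 kJ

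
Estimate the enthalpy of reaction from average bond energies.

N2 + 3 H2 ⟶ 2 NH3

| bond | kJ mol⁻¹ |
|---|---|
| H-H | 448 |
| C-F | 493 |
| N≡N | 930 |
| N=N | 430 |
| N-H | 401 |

Bonds broken (reactants):
  H-H: 3 × 448 = 1344
  N≡N: 1 × 930 = 930
  Σ(broken) = 2274 kJ
Bonds formed (products):
  N-H: 6 × 401 = 2406
  Σ(formed) = 2406 kJ
ΔH = Σ(broken) − Σ(formed) = 2274 − 2406 = −132 kJ

ΔH ≈ −132 kJ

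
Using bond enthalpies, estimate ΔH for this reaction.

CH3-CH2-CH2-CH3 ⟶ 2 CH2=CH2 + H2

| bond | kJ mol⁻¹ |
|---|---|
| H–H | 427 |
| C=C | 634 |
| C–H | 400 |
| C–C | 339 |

Bonds broken (reactants):
  C–C: 3 × 339 = 1017
  C–H: 10 × 400 = 4000
  Σ(broken) = 5017 kJ
Bonds formed (products):
  C–H: 8 × 400 = 3200
  C=C: 2 × 634 = 1268
  H–H: 1 × 427 = 427
  Σ(formed) = 4895 kJ
ΔH = Σ(broken) − Σ(formed) = 5017 − 4895 = +122 kJ

ΔH ≈ +122 kJ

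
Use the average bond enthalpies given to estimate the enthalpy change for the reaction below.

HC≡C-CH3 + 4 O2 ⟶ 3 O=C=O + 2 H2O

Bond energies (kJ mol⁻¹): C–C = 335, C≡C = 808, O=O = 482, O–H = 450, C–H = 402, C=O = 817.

ΔH ≈ −2023 kJ

Bonds broken (reactants):
  C≡C: 1 × 808 = 808
  C–C: 1 × 335 = 335
  C–H: 4 × 402 = 1608
  O=O: 4 × 482 = 1928
  Σ(broken) = 4679 kJ
Bonds formed (products):
  C=O: 6 × 817 = 4902
  O–H: 4 × 450 = 1800
  Σ(formed) = 6702 kJ
ΔH = Σ(broken) − Σ(formed) = 4679 − 6702 = −2023 kJ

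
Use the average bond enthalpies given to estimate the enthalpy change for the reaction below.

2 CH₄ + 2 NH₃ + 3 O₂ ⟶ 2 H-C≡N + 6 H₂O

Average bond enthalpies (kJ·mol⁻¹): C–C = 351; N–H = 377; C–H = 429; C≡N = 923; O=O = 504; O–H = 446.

ΔH ≈ −850 kJ

Bonds broken (reactants):
  C–H: 8 × 429 = 3432
  N–H: 6 × 377 = 2262
  O=O: 3 × 504 = 1512
  Σ(broken) = 7206 kJ
Bonds formed (products):
  C≡N: 2 × 923 = 1846
  C–H: 2 × 429 = 858
  O–H: 12 × 446 = 5352
  Σ(formed) = 8056 kJ
ΔH = Σ(broken) − Σ(formed) = 7206 − 8056 = −850 kJ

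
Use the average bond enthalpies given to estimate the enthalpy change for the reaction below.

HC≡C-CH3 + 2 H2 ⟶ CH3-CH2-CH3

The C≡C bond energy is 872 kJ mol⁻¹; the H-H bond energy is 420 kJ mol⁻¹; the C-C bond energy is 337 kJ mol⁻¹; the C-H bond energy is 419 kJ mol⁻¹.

Bonds broken (reactants):
  C≡C: 1 × 872 = 872
  C-C: 1 × 337 = 337
  C-H: 4 × 419 = 1676
  H-H: 2 × 420 = 840
  Σ(broken) = 3725 kJ
Bonds formed (products):
  C-C: 2 × 337 = 674
  C-H: 8 × 419 = 3352
  Σ(formed) = 4026 kJ
ΔH = Σ(broken) − Σ(formed) = 3725 − 4026 = −301 kJ

ΔH ≈ −301 kJ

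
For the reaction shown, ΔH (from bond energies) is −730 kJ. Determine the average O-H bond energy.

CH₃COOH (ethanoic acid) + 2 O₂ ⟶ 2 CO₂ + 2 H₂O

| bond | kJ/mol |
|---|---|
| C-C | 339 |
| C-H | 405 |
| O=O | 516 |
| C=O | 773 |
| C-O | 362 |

Let D be the O-H bond energy.
Σ(broken) = 1×339 + 3×405 + 1×362 + 1×773 + 1×D + 2×516 = 3721 + D
Σ(formed) = 4×773 + 4×D = 3092 + 4D
ΔH = Σ(broken) − Σ(formed) = (3721 + D) − (3092 + 4D) = +629 − 3D
Setting this equal to −730 kJ gives 3D = 1359, so D = 453 kJ/mol.

D(O-H) ≈ 453 kJ/mol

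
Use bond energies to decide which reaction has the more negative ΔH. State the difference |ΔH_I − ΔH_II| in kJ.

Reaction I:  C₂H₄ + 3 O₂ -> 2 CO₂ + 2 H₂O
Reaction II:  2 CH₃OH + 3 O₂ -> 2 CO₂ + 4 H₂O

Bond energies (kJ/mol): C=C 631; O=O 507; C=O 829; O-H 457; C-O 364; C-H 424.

Reaction I, by 31 kJ

Reaction I:
  Bonds broken (reactants):
    C-H: 4 × 424 = 1696
    C=C: 1 × 631 = 631
    O=O: 3 × 507 = 1521
    Σ(broken) = 3848 kJ
  Bonds formed (products):
    C=O: 4 × 829 = 3316
    O-H: 4 × 457 = 1828
    Σ(formed) = 5144 kJ
  ΔH_I = 3848 − 5144 = −1296 kJ
Reaction II:
  Bonds broken (reactants):
    C-H: 6 × 424 = 2544
    C-O: 2 × 364 = 728
    O-H: 2 × 457 = 914
    O=O: 3 × 507 = 1521
    Σ(broken) = 5707 kJ
  Bonds formed (products):
    C=O: 4 × 829 = 3316
    O-H: 8 × 457 = 3656
    Σ(formed) = 6972 kJ
  ΔH_II = 5707 − 6972 = −1265 kJ
ΔH_I − ΔH_II = −31 kJ, so reaction I has the more negative ΔH; |ΔH_I − ΔH_II| = 31 kJ.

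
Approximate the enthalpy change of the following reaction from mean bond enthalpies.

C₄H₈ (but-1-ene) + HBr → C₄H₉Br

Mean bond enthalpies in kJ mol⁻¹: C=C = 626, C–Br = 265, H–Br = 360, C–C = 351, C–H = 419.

Bonds broken (reactants):
  C–C: 2 × 351 = 702
  C–H: 8 × 419 = 3352
  C=C: 1 × 626 = 626
  H–Br: 1 × 360 = 360
  Σ(broken) = 5040 kJ
Bonds formed (products):
  C–Br: 1 × 265 = 265
  C–C: 3 × 351 = 1053
  C–H: 9 × 419 = 3771
  Σ(formed) = 5089 kJ
ΔH = Σ(broken) − Σ(formed) = 5040 − 5089 = −49 kJ

ΔH ≈ −49 kJ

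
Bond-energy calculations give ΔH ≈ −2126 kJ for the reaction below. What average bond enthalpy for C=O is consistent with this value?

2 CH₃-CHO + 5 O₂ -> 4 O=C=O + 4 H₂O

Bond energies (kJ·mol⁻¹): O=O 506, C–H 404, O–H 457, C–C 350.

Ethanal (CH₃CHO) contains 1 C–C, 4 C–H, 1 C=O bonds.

Let D be the C=O bond energy.
Σ(broken) = 2×350 + 8×404 + 2×D + 5×506 = 6462 + 2D
Σ(formed) = 8×D + 8×457 = 3656 + 8D
ΔH = Σ(broken) − Σ(formed) = (6462 + 2D) − (3656 + 8D) = +2806 − 6D
Setting this equal to −2126 kJ gives 6D = 4932, so D = 822 kJ/mol.

D(C=O) ≈ 822 kJ/mol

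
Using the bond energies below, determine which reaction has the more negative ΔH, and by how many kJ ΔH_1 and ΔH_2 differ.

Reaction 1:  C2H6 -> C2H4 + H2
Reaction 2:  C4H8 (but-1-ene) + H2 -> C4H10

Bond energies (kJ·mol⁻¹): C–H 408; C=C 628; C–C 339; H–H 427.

Reaction 1:
  Bonds broken (reactants):
    C–C: 1 × 339 = 339
    C–H: 6 × 408 = 2448
    Σ(broken) = 2787 kJ
  Bonds formed (products):
    C–H: 4 × 408 = 1632
    C=C: 1 × 628 = 628
    H–H: 1 × 427 = 427
    Σ(formed) = 2687 kJ
  ΔH_1 = 2787 − 2687 = +100 kJ
Reaction 2:
  Bonds broken (reactants):
    C–C: 2 × 339 = 678
    C–H: 8 × 408 = 3264
    C=C: 1 × 628 = 628
    H–H: 1 × 427 = 427
    Σ(broken) = 4997 kJ
  Bonds formed (products):
    C–C: 3 × 339 = 1017
    C–H: 10 × 408 = 4080
    Σ(formed) = 5097 kJ
  ΔH_2 = 4997 − 5097 = −100 kJ
ΔH_1 − ΔH_2 = +200 kJ, so reaction 2 has the more negative ΔH; |ΔH_1 − ΔH_2| = 200 kJ.

Reaction 2, by 200 kJ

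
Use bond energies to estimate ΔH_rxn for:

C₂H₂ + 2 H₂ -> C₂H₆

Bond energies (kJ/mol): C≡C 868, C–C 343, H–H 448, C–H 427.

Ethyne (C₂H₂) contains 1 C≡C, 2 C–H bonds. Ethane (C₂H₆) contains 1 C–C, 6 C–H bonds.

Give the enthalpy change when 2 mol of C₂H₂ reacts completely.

Bonds broken (reactants):
  C≡C: 1 × 868 = 868
  C–H: 2 × 427 = 854
  H–H: 2 × 448 = 896
  Σ(broken) = 2618 kJ
Bonds formed (products):
  C–C: 1 × 343 = 343
  C–H: 6 × 427 = 2562
  Σ(formed) = 2905 kJ
ΔH = Σ(broken) − Σ(formed) = 2618 − 2905 = −287 kJ
For 2× the reaction as written: 2 × (−287) = −574 kJ

ΔH = −574 kJ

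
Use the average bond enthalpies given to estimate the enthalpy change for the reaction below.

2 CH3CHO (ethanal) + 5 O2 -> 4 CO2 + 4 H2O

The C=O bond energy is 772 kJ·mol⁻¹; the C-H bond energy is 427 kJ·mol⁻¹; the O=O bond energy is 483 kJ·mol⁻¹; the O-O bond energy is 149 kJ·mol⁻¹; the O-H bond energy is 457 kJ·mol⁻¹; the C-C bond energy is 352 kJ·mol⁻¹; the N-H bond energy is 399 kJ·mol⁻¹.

Bonds broken (reactants):
  C-C: 2 × 352 = 704
  C-H: 8 × 427 = 3416
  C=O: 2 × 772 = 1544
  O=O: 5 × 483 = 2415
  Σ(broken) = 8079 kJ
Bonds formed (products):
  C=O: 8 × 772 = 6176
  O-H: 8 × 457 = 3656
  Σ(formed) = 9832 kJ
ΔH = Σ(broken) − Σ(formed) = 8079 − 9832 = −1753 kJ

ΔH ≈ −1753 kJ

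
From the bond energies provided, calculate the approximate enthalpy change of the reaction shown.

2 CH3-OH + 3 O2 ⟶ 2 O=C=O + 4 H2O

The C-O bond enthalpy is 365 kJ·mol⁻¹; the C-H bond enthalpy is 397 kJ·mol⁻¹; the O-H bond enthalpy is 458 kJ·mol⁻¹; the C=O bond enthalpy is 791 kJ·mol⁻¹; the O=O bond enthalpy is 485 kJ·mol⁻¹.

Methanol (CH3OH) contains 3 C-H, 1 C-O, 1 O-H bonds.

ΔH ≈ −1345 kJ

Bonds broken (reactants):
  C-H: 6 × 397 = 2382
  C-O: 2 × 365 = 730
  O-H: 2 × 458 = 916
  O=O: 3 × 485 = 1455
  Σ(broken) = 5483 kJ
Bonds formed (products):
  C=O: 4 × 791 = 3164
  O-H: 8 × 458 = 3664
  Σ(formed) = 6828 kJ
ΔH = Σ(broken) − Σ(formed) = 5483 − 6828 = −1345 kJ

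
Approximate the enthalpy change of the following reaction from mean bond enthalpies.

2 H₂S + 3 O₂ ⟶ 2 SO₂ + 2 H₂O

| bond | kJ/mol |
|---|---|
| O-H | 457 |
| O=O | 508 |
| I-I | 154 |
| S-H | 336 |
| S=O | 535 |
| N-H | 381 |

ΔH ≈ −1100 kJ

Bonds broken (reactants):
  O=O: 3 × 508 = 1524
  S-H: 4 × 336 = 1344
  Σ(broken) = 2868 kJ
Bonds formed (products):
  O-H: 4 × 457 = 1828
  S=O: 4 × 535 = 2140
  Σ(formed) = 3968 kJ
ΔH = Σ(broken) − Σ(formed) = 2868 − 3968 = −1100 kJ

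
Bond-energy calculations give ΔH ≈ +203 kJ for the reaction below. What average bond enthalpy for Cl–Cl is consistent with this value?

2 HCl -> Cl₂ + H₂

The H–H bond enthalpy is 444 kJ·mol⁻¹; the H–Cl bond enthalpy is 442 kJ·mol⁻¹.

Let D be the Cl–Cl bond energy.
Σ(broken) = 2×442 = 884
Σ(formed) = 1×D + 1×444 = 444 + D
ΔH = Σ(broken) − Σ(formed) = (884) − (444 + D) = +440 − D
Setting this equal to +203 kJ gives D = 237 kJ/mol.

D(Cl–Cl) ≈ 237 kJ/mol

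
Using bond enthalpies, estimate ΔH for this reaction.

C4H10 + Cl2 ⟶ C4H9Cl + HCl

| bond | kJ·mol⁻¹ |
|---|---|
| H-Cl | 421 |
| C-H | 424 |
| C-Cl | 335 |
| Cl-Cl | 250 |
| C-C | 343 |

Bonds broken (reactants):
  C-C: 3 × 343 = 1029
  C-H: 10 × 424 = 4240
  Cl-Cl: 1 × 250 = 250
  Σ(broken) = 5519 kJ
Bonds formed (products):
  C-C: 3 × 343 = 1029
  C-Cl: 1 × 335 = 335
  C-H: 9 × 424 = 3816
  H-Cl: 1 × 421 = 421
  Σ(formed) = 5601 kJ
ΔH = Σ(broken) − Σ(formed) = 5519 − 5601 = −82 kJ

ΔH ≈ −82 kJ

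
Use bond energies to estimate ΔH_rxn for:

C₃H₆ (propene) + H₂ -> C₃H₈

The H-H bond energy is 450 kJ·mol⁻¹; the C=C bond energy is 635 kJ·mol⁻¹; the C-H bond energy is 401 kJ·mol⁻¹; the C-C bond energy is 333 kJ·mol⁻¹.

Bonds broken (reactants):
  C-C: 1 × 333 = 333
  C-H: 6 × 401 = 2406
  C=C: 1 × 635 = 635
  H-H: 1 × 450 = 450
  Σ(broken) = 3824 kJ
Bonds formed (products):
  C-C: 2 × 333 = 666
  C-H: 8 × 401 = 3208
  Σ(formed) = 3874 kJ
ΔH = Σ(broken) − Σ(formed) = 3824 − 3874 = −50 kJ

ΔH ≈ −50 kJ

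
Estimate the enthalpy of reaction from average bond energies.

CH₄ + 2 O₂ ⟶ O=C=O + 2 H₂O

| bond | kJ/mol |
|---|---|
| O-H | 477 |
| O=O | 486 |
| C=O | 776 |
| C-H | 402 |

Bonds broken (reactants):
  C-H: 4 × 402 = 1608
  O=O: 2 × 486 = 972
  Σ(broken) = 2580 kJ
Bonds formed (products):
  C=O: 2 × 776 = 1552
  O-H: 4 × 477 = 1908
  Σ(formed) = 3460 kJ
ΔH = Σ(broken) − Σ(formed) = 2580 − 3460 = −880 kJ

ΔH ≈ −880 kJ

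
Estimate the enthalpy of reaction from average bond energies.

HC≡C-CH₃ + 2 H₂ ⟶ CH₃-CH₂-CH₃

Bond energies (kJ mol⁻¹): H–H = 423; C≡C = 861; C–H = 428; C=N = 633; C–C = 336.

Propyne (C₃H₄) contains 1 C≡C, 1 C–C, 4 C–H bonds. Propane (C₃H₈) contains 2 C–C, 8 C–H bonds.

ΔH ≈ −341 kJ

Bonds broken (reactants):
  C≡C: 1 × 861 = 861
  C–C: 1 × 336 = 336
  C–H: 4 × 428 = 1712
  H–H: 2 × 423 = 846
  Σ(broken) = 3755 kJ
Bonds formed (products):
  C–C: 2 × 336 = 672
  C–H: 8 × 428 = 3424
  Σ(formed) = 4096 kJ
ΔH = Σ(broken) − Σ(formed) = 3755 − 4096 = −341 kJ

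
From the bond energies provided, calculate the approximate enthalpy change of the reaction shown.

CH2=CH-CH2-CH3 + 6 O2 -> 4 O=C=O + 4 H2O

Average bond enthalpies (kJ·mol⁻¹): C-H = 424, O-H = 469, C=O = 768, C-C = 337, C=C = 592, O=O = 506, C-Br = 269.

Bonds broken (reactants):
  C-C: 2 × 337 = 674
  C-H: 8 × 424 = 3392
  C=C: 1 × 592 = 592
  O=O: 6 × 506 = 3036
  Σ(broken) = 7694 kJ
Bonds formed (products):
  C=O: 8 × 768 = 6144
  O-H: 8 × 469 = 3752
  Σ(formed) = 9896 kJ
ΔH = Σ(broken) − Σ(formed) = 7694 − 9896 = −2202 kJ

ΔH ≈ −2202 kJ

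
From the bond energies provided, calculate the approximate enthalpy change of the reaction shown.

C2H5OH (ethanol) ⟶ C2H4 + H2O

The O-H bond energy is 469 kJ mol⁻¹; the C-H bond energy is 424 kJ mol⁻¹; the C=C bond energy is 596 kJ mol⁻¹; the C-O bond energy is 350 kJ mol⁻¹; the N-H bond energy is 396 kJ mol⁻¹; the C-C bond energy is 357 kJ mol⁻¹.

ΔH ≈ +66 kJ

Bonds broken (reactants):
  C-C: 1 × 357 = 357
  C-H: 5 × 424 = 2120
  C-O: 1 × 350 = 350
  O-H: 1 × 469 = 469
  Σ(broken) = 3296 kJ
Bonds formed (products):
  C-H: 4 × 424 = 1696
  C=C: 1 × 596 = 596
  O-H: 2 × 469 = 938
  Σ(formed) = 3230 kJ
ΔH = Σ(broken) − Σ(formed) = 3296 − 3230 = +66 kJ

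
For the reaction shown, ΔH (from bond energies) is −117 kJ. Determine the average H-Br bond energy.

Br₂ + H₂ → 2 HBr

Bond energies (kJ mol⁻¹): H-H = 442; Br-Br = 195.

D(H-Br) ≈ 377 kJ/mol

Let D be the H-Br bond energy.
Σ(broken) = 1×195 + 1×442 = 637
Σ(formed) = 2×D = 2D
ΔH = Σ(broken) − Σ(formed) = (637) − (2D) = +637 − 2D
Setting this equal to −117 kJ gives 2D = 754, so D = 377 kJ/mol.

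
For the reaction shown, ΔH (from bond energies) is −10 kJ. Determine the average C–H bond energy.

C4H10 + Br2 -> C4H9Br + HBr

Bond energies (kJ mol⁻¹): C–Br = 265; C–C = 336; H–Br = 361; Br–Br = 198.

Let D be the C–H bond energy.
Σ(broken) = 1×198 + 3×336 + 10×D = 1206 + 10D
Σ(formed) = 1×265 + 3×336 + 9×D + 1×361 = 1634 + 9D
ΔH = Σ(broken) − Σ(formed) = (1206 + 10D) − (1634 + 9D) = −428 + D
Setting this equal to −10 kJ gives D = 418 kJ/mol.

D(C–H) ≈ 418 kJ/mol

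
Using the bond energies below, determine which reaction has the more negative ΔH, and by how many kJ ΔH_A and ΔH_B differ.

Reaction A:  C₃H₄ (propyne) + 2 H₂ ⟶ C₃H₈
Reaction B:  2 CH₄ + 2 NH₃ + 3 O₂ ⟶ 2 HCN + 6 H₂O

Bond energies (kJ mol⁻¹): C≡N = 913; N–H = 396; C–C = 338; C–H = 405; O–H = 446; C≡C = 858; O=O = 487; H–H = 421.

Reaction B, by 653 kJ

Reaction A:
  Bonds broken (reactants):
    C≡C: 1 × 858 = 858
    C–C: 1 × 338 = 338
    C–H: 4 × 405 = 1620
    H–H: 2 × 421 = 842
    Σ(broken) = 3658 kJ
  Bonds formed (products):
    C–C: 2 × 338 = 676
    C–H: 8 × 405 = 3240
    Σ(formed) = 3916 kJ
  ΔH_A = 3658 − 3916 = −258 kJ
Reaction B:
  Bonds broken (reactants):
    C–H: 8 × 405 = 3240
    N–H: 6 × 396 = 2376
    O=O: 3 × 487 = 1461
    Σ(broken) = 7077 kJ
  Bonds formed (products):
    C≡N: 2 × 913 = 1826
    C–H: 2 × 405 = 810
    O–H: 12 × 446 = 5352
    Σ(formed) = 7988 kJ
  ΔH_B = 7077 − 7988 = −911 kJ
ΔH_A − ΔH_B = +653 kJ, so reaction B has the more negative ΔH; |ΔH_A − ΔH_B| = 653 kJ.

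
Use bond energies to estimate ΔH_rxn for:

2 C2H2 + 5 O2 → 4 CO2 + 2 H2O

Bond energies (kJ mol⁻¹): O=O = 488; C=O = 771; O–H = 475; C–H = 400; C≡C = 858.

Bonds broken (reactants):
  C≡C: 2 × 858 = 1716
  C–H: 4 × 400 = 1600
  O=O: 5 × 488 = 2440
  Σ(broken) = 5756 kJ
Bonds formed (products):
  C=O: 8 × 771 = 6168
  O–H: 4 × 475 = 1900
  Σ(formed) = 8068 kJ
ΔH = Σ(broken) − Σ(formed) = 5756 − 8068 = −2312 kJ

ΔH ≈ −2312 kJ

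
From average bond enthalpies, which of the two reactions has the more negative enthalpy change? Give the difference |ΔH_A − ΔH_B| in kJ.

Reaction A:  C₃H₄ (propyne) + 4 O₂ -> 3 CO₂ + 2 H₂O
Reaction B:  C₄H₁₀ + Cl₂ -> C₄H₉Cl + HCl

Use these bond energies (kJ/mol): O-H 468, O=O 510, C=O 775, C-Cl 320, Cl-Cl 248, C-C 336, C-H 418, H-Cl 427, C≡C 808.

Reaction A, by 1585 kJ

Reaction A:
  Bonds broken (reactants):
    C≡C: 1 × 808 = 808
    C-C: 1 × 336 = 336
    C-H: 4 × 418 = 1672
    O=O: 4 × 510 = 2040
    Σ(broken) = 4856 kJ
  Bonds formed (products):
    C=O: 6 × 775 = 4650
    O-H: 4 × 468 = 1872
    Σ(formed) = 6522 kJ
  ΔH_A = 4856 − 6522 = −1666 kJ
Reaction B:
  Bonds broken (reactants):
    C-C: 3 × 336 = 1008
    C-H: 10 × 418 = 4180
    Cl-Cl: 1 × 248 = 248
    Σ(broken) = 5436 kJ
  Bonds formed (products):
    C-C: 3 × 336 = 1008
    C-Cl: 1 × 320 = 320
    C-H: 9 × 418 = 3762
    H-Cl: 1 × 427 = 427
    Σ(formed) = 5517 kJ
  ΔH_B = 5436 − 5517 = −81 kJ
ΔH_A − ΔH_B = −1585 kJ, so reaction A has the more negative ΔH; |ΔH_A − ΔH_B| = 1585 kJ.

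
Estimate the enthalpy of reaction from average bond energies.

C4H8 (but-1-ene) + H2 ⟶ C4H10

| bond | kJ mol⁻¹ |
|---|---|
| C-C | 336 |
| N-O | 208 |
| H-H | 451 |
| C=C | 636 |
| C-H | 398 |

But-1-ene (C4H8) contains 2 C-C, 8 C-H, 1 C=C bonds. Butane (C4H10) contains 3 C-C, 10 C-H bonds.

ΔH ≈ −45 kJ

Bonds broken (reactants):
  C-C: 2 × 336 = 672
  C-H: 8 × 398 = 3184
  C=C: 1 × 636 = 636
  H-H: 1 × 451 = 451
  Σ(broken) = 4943 kJ
Bonds formed (products):
  C-C: 3 × 336 = 1008
  C-H: 10 × 398 = 3980
  Σ(formed) = 4988 kJ
ΔH = Σ(broken) − Σ(formed) = 4943 − 4988 = −45 kJ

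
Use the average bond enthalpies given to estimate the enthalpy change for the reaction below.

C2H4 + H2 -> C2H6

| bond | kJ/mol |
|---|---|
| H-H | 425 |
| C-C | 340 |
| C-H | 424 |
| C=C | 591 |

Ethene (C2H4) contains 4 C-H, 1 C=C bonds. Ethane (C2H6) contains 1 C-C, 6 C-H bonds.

ΔH ≈ −172 kJ

Bonds broken (reactants):
  C-H: 4 × 424 = 1696
  C=C: 1 × 591 = 591
  H-H: 1 × 425 = 425
  Σ(broken) = 2712 kJ
Bonds formed (products):
  C-C: 1 × 340 = 340
  C-H: 6 × 424 = 2544
  Σ(formed) = 2884 kJ
ΔH = Σ(broken) − Σ(formed) = 2712 − 2884 = −172 kJ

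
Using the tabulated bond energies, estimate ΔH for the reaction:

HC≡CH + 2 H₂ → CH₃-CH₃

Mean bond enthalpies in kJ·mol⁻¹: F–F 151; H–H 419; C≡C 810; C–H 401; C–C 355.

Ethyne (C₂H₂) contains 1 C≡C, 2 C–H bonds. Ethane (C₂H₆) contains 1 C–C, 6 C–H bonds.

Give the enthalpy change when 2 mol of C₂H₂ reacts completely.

ΔH = −622 kJ

Bonds broken (reactants):
  C≡C: 1 × 810 = 810
  C–H: 2 × 401 = 802
  H–H: 2 × 419 = 838
  Σ(broken) = 2450 kJ
Bonds formed (products):
  C–C: 1 × 355 = 355
  C–H: 6 × 401 = 2406
  Σ(formed) = 2761 kJ
ΔH = Σ(broken) − Σ(formed) = 2450 − 2761 = −311 kJ
For 2× the reaction as written: 2 × (−311) = −622 kJ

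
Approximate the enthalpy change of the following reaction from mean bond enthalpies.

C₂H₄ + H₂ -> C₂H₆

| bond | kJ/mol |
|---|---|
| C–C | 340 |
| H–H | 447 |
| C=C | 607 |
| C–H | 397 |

ΔH ≈ −80 kJ

Bonds broken (reactants):
  C–H: 4 × 397 = 1588
  C=C: 1 × 607 = 607
  H–H: 1 × 447 = 447
  Σ(broken) = 2642 kJ
Bonds formed (products):
  C–C: 1 × 340 = 340
  C–H: 6 × 397 = 2382
  Σ(formed) = 2722 kJ
ΔH = Σ(broken) − Σ(formed) = 2642 − 2722 = −80 kJ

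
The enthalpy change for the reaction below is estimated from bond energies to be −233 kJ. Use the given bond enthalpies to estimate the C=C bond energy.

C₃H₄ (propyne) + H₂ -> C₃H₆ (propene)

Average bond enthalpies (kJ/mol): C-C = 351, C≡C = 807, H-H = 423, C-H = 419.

D(C=C) ≈ 625 kJ/mol

Let D be the C=C bond energy.
Σ(broken) = 1×807 + 1×351 + 4×419 + 1×423 = 3257
Σ(formed) = 1×351 + 6×419 + 1×D = 2865 + D
ΔH = Σ(broken) − Σ(formed) = (3257) − (2865 + D) = +392 − D
Setting this equal to −233 kJ gives D = 625 kJ/mol.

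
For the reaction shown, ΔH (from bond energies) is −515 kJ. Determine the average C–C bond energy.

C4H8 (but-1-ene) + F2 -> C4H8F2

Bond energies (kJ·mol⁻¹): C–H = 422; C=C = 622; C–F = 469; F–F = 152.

Let D be the C–C bond energy.
Σ(broken) = 2×D + 8×422 + 1×622 + 1×152 = 4150 + 2D
Σ(formed) = 3×D + 2×469 + 8×422 = 4314 + 3D
ΔH = Σ(broken) − Σ(formed) = (4150 + 2D) − (4314 + 3D) = −164 − D
Setting this equal to −515 kJ gives D = 351 kJ/mol.

D(C–C) ≈ 351 kJ/mol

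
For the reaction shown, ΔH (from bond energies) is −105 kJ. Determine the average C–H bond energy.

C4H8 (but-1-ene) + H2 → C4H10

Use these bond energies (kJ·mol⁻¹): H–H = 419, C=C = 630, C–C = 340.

D(C–H) ≈ 407 kJ/mol

Let D be the C–H bond energy.
Σ(broken) = 2×340 + 8×D + 1×630 + 1×419 = 1729 + 8D
Σ(formed) = 3×340 + 10×D = 1020 + 10D
ΔH = Σ(broken) − Σ(formed) = (1729 + 8D) − (1020 + 10D) = +709 − 2D
Setting this equal to −105 kJ gives 2D = 814, so D = 407 kJ/mol.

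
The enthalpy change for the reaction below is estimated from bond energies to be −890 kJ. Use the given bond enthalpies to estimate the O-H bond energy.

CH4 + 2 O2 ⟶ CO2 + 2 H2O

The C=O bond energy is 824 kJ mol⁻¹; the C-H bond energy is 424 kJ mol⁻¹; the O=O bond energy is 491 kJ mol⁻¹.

D(O-H) ≈ 480 kJ/mol

Let D be the O-H bond energy.
Σ(broken) = 4×424 + 2×491 = 2678
Σ(formed) = 2×824 + 4×D = 1648 + 4D
ΔH = Σ(broken) − Σ(formed) = (2678) − (1648 + 4D) = +1030 − 4D
Setting this equal to −890 kJ gives 4D = 1920, so D = 480 kJ/mol.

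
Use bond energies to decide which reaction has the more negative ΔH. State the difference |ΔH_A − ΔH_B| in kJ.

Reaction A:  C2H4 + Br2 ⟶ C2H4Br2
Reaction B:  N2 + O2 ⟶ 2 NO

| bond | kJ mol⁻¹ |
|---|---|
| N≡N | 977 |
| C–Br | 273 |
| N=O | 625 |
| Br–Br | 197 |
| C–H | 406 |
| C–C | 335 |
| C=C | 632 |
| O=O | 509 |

Reaction A, by 288 kJ

Reaction A:
  Bonds broken (reactants):
    Br–Br: 1 × 197 = 197
    C–H: 4 × 406 = 1624
    C=C: 1 × 632 = 632
    Σ(broken) = 2453 kJ
  Bonds formed (products):
    C–Br: 2 × 273 = 546
    C–C: 1 × 335 = 335
    C–H: 4 × 406 = 1624
    Σ(formed) = 2505 kJ
  ΔH_A = 2453 − 2505 = −52 kJ
Reaction B:
  Bonds broken (reactants):
    N≡N: 1 × 977 = 977
    O=O: 1 × 509 = 509
    Σ(broken) = 1486 kJ
  Bonds formed (products):
    N=O: 2 × 625 = 1250
    Σ(formed) = 1250 kJ
  ΔH_B = 1486 − 1250 = +236 kJ
ΔH_A − ΔH_B = −288 kJ, so reaction A has the more negative ΔH; |ΔH_A − ΔH_B| = 288 kJ.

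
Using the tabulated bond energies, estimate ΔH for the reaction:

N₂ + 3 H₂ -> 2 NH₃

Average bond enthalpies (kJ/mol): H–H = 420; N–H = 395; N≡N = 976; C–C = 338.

ΔH ≈ −134 kJ

Bonds broken (reactants):
  H–H: 3 × 420 = 1260
  N≡N: 1 × 976 = 976
  Σ(broken) = 2236 kJ
Bonds formed (products):
  N–H: 6 × 395 = 2370
  Σ(formed) = 2370 kJ
ΔH = Σ(broken) − Σ(formed) = 2236 − 2370 = −134 kJ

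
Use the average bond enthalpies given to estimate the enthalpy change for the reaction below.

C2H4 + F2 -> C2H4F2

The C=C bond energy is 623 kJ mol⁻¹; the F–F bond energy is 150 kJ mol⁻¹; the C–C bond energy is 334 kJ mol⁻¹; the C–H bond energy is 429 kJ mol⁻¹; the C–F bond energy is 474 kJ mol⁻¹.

Bonds broken (reactants):
  C–H: 4 × 429 = 1716
  C=C: 1 × 623 = 623
  F–F: 1 × 150 = 150
  Σ(broken) = 2489 kJ
Bonds formed (products):
  C–C: 1 × 334 = 334
  C–F: 2 × 474 = 948
  C–H: 4 × 429 = 1716
  Σ(formed) = 2998 kJ
ΔH = Σ(broken) − Σ(formed) = 2489 − 2998 = −509 kJ

ΔH ≈ −509 kJ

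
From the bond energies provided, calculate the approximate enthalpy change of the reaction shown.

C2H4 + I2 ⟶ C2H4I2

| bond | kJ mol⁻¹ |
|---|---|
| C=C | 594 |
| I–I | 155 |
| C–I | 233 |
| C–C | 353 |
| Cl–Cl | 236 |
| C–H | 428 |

Bonds broken (reactants):
  C–H: 4 × 428 = 1712
  C=C: 1 × 594 = 594
  I–I: 1 × 155 = 155
  Σ(broken) = 2461 kJ
Bonds formed (products):
  C–C: 1 × 353 = 353
  C–H: 4 × 428 = 1712
  C–I: 2 × 233 = 466
  Σ(formed) = 2531 kJ
ΔH = Σ(broken) − Σ(formed) = 2461 − 2531 = −70 kJ

ΔH ≈ −70 kJ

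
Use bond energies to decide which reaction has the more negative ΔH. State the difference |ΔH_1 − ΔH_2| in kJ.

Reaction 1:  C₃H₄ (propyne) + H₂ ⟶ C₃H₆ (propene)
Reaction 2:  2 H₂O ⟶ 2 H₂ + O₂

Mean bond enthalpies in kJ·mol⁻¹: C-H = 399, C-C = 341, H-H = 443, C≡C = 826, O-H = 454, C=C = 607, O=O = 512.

Reaction 1, by 554 kJ

Reaction 1:
  Bonds broken (reactants):
    C≡C: 1 × 826 = 826
    C-C: 1 × 341 = 341
    C-H: 4 × 399 = 1596
    H-H: 1 × 443 = 443
    Σ(broken) = 3206 kJ
  Bonds formed (products):
    C-C: 1 × 341 = 341
    C-H: 6 × 399 = 2394
    C=C: 1 × 607 = 607
    Σ(formed) = 3342 kJ
  ΔH_1 = 3206 − 3342 = −136 kJ
Reaction 2:
  Bonds broken (reactants):
    O-H: 4 × 454 = 1816
    Σ(broken) = 1816 kJ
  Bonds formed (products):
    H-H: 2 × 443 = 886
    O=O: 1 × 512 = 512
    Σ(formed) = 1398 kJ
  ΔH_2 = 1816 − 1398 = +418 kJ
ΔH_1 − ΔH_2 = −554 kJ, so reaction 1 has the more negative ΔH; |ΔH_1 − ΔH_2| = 554 kJ.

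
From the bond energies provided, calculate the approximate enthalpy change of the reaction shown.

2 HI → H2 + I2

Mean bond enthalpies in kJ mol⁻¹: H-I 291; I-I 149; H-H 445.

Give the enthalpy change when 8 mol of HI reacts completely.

Bonds broken (reactants):
  H-I: 2 × 291 = 582
  Σ(broken) = 582 kJ
Bonds formed (products):
  H-H: 1 × 445 = 445
  I-I: 1 × 149 = 149
  Σ(formed) = 594 kJ
ΔH = Σ(broken) − Σ(formed) = 582 − 594 = −12 kJ
For 4× the reaction as written: 4 × (−12) = −48 kJ

ΔH = −48 kJ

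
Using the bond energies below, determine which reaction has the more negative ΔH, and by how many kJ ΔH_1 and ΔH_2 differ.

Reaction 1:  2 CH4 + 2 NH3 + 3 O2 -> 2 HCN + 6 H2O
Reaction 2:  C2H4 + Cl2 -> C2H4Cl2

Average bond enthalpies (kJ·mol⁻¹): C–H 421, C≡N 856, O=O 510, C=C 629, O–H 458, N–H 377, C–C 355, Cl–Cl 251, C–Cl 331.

Reaction 1:
  Bonds broken (reactants):
    C–H: 8 × 421 = 3368
    N–H: 6 × 377 = 2262
    O=O: 3 × 510 = 1530
    Σ(broken) = 7160 kJ
  Bonds formed (products):
    C≡N: 2 × 856 = 1712
    C–H: 2 × 421 = 842
    O–H: 12 × 458 = 5496
    Σ(formed) = 8050 kJ
  ΔH_1 = 7160 − 8050 = −890 kJ
Reaction 2:
  Bonds broken (reactants):
    C–H: 4 × 421 = 1684
    C=C: 1 × 629 = 629
    Cl–Cl: 1 × 251 = 251
    Σ(broken) = 2564 kJ
  Bonds formed (products):
    C–C: 1 × 355 = 355
    C–Cl: 2 × 331 = 662
    C–H: 4 × 421 = 1684
    Σ(formed) = 2701 kJ
  ΔH_2 = 2564 − 2701 = −137 kJ
ΔH_1 − ΔH_2 = −753 kJ, so reaction 1 has the more negative ΔH; |ΔH_1 − ΔH_2| = 753 kJ.

Reaction 1, by 753 kJ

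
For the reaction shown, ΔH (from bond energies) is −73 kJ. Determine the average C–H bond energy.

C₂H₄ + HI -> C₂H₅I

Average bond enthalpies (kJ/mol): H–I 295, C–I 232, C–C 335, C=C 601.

D(C–H) ≈ 402 kJ/mol

Let D be the C–H bond energy.
Σ(broken) = 4×D + 1×601 + 1×295 = 896 + 4D
Σ(formed) = 1×335 + 5×D + 1×232 = 567 + 5D
ΔH = Σ(broken) − Σ(formed) = (896 + 4D) − (567 + 5D) = +329 − D
Setting this equal to −73 kJ gives D = 402 kJ/mol.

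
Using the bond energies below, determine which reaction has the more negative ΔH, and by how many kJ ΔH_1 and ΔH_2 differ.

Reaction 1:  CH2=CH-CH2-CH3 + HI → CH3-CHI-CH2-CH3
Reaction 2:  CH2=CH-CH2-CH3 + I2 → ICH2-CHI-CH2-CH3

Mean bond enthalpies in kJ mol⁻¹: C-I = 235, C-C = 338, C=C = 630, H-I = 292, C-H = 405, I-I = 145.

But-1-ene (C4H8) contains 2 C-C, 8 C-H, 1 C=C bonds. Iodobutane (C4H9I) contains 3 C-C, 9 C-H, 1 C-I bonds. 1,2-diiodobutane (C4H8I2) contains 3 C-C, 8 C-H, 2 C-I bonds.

Reaction 1, by 23 kJ

Reaction 1:
  Bonds broken (reactants):
    C-C: 2 × 338 = 676
    C-H: 8 × 405 = 3240
    C=C: 1 × 630 = 630
    H-I: 1 × 292 = 292
    Σ(broken) = 4838 kJ
  Bonds formed (products):
    C-C: 3 × 338 = 1014
    C-H: 9 × 405 = 3645
    C-I: 1 × 235 = 235
    Σ(formed) = 4894 kJ
  ΔH_1 = 4838 − 4894 = −56 kJ
Reaction 2:
  Bonds broken (reactants):
    C-C: 2 × 338 = 676
    C-H: 8 × 405 = 3240
    C=C: 1 × 630 = 630
    I-I: 1 × 145 = 145
    Σ(broken) = 4691 kJ
  Bonds formed (products):
    C-C: 3 × 338 = 1014
    C-H: 8 × 405 = 3240
    C-I: 2 × 235 = 470
    Σ(formed) = 4724 kJ
  ΔH_2 = 4691 − 4724 = −33 kJ
ΔH_1 − ΔH_2 = −23 kJ, so reaction 1 has the more negative ΔH; |ΔH_1 − ΔH_2| = 23 kJ.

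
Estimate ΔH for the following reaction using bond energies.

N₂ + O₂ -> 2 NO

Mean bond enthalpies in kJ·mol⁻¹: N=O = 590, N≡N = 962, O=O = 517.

ΔH ≈ +299 kJ

Bonds broken (reactants):
  N≡N: 1 × 962 = 962
  O=O: 1 × 517 = 517
  Σ(broken) = 1479 kJ
Bonds formed (products):
  N=O: 2 × 590 = 1180
  Σ(formed) = 1180 kJ
ΔH = Σ(broken) − Σ(formed) = 1479 − 1180 = +299 kJ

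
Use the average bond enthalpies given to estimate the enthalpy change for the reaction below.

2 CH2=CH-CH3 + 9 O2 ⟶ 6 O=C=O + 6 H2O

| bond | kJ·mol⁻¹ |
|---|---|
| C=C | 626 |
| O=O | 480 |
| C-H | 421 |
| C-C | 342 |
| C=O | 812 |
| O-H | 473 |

ΔH ≈ −4112 kJ

Bonds broken (reactants):
  C-C: 2 × 342 = 684
  C-H: 12 × 421 = 5052
  C=C: 2 × 626 = 1252
  O=O: 9 × 480 = 4320
  Σ(broken) = 11308 kJ
Bonds formed (products):
  C=O: 12 × 812 = 9744
  O-H: 12 × 473 = 5676
  Σ(formed) = 15420 kJ
ΔH = Σ(broken) − Σ(formed) = 11308 − 15420 = −4112 kJ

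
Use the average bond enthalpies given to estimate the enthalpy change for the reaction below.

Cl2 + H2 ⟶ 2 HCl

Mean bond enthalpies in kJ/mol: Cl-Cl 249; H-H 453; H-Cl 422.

Bonds broken (reactants):
  Cl-Cl: 1 × 249 = 249
  H-H: 1 × 453 = 453
  Σ(broken) = 702 kJ
Bonds formed (products):
  H-Cl: 2 × 422 = 844
  Σ(formed) = 844 kJ
ΔH = Σ(broken) − Σ(formed) = 702 − 844 = −142 kJ

ΔH ≈ −142 kJ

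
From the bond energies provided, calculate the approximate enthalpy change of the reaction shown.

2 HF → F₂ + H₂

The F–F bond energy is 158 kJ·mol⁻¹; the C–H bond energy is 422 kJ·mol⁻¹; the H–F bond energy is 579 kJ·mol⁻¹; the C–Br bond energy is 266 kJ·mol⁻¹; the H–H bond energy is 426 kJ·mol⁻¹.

Bonds broken (reactants):
  H–F: 2 × 579 = 1158
  Σ(broken) = 1158 kJ
Bonds formed (products):
  F–F: 1 × 158 = 158
  H–H: 1 × 426 = 426
  Σ(formed) = 584 kJ
ΔH = Σ(broken) − Σ(formed) = 1158 − 584 = +574 kJ

ΔH ≈ +574 kJ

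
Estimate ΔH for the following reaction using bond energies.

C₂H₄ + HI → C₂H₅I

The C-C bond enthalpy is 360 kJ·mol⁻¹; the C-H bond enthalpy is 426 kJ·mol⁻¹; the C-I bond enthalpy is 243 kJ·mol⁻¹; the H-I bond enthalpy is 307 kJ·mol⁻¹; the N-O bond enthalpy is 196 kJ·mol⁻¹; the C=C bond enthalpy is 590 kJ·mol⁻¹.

ΔH ≈ −132 kJ

Bonds broken (reactants):
  C-H: 4 × 426 = 1704
  C=C: 1 × 590 = 590
  H-I: 1 × 307 = 307
  Σ(broken) = 2601 kJ
Bonds formed (products):
  C-C: 1 × 360 = 360
  C-H: 5 × 426 = 2130
  C-I: 1 × 243 = 243
  Σ(formed) = 2733 kJ
ΔH = Σ(broken) − Σ(formed) = 2601 − 2733 = −132 kJ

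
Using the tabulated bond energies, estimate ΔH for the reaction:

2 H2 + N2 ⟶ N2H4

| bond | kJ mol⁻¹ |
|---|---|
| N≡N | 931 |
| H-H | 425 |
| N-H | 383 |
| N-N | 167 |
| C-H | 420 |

Bonds broken (reactants):
  H-H: 2 × 425 = 850
  N≡N: 1 × 931 = 931
  Σ(broken) = 1781 kJ
Bonds formed (products):
  N-H: 4 × 383 = 1532
  N-N: 1 × 167 = 167
  Σ(formed) = 1699 kJ
ΔH = Σ(broken) − Σ(formed) = 1781 − 1699 = +82 kJ

ΔH ≈ +82 kJ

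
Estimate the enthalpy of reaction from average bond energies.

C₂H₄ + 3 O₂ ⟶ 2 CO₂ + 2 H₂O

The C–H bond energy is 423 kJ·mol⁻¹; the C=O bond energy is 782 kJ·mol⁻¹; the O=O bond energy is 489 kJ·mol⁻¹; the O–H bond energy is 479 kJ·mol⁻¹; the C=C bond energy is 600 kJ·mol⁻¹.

Bonds broken (reactants):
  C–H: 4 × 423 = 1692
  C=C: 1 × 600 = 600
  O=O: 3 × 489 = 1467
  Σ(broken) = 3759 kJ
Bonds formed (products):
  C=O: 4 × 782 = 3128
  O–H: 4 × 479 = 1916
  Σ(formed) = 5044 kJ
ΔH = Σ(broken) − Σ(formed) = 3759 − 5044 = −1285 kJ

ΔH ≈ −1285 kJ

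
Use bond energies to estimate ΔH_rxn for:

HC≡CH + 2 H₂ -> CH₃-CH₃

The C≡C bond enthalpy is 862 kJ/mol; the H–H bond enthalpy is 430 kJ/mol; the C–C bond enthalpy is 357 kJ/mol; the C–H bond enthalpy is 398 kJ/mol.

ΔH ≈ −227 kJ

Bonds broken (reactants):
  C≡C: 1 × 862 = 862
  C–H: 2 × 398 = 796
  H–H: 2 × 430 = 860
  Σ(broken) = 2518 kJ
Bonds formed (products):
  C–C: 1 × 357 = 357
  C–H: 6 × 398 = 2388
  Σ(formed) = 2745 kJ
ΔH = Σ(broken) − Σ(formed) = 2518 − 2745 = −227 kJ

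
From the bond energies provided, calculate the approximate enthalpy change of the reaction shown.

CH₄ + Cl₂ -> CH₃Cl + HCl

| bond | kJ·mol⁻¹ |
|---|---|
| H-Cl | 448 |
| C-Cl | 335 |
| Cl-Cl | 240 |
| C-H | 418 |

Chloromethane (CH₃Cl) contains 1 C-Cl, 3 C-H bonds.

Bonds broken (reactants):
  C-H: 4 × 418 = 1672
  Cl-Cl: 1 × 240 = 240
  Σ(broken) = 1912 kJ
Bonds formed (products):
  C-Cl: 1 × 335 = 335
  C-H: 3 × 418 = 1254
  H-Cl: 1 × 448 = 448
  Σ(formed) = 2037 kJ
ΔH = Σ(broken) − Σ(formed) = 1912 − 2037 = −125 kJ

ΔH ≈ −125 kJ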